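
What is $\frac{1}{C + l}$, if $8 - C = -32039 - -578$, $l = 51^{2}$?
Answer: $\frac{1}{34070} \approx 2.9351 \cdot 10^{-5}$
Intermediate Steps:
$l = 2601$
$C = 31469$ ($C = 8 - \left(-32039 - -578\right) = 8 - \left(-32039 + 578\right) = 8 - -31461 = 8 + 31461 = 31469$)
$\frac{1}{C + l} = \frac{1}{31469 + 2601} = \frac{1}{34070}$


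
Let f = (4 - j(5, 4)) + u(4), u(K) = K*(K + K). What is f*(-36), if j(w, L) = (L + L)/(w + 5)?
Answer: -6336/5 ≈ -1267.2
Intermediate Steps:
j(w, L) = 2*L/(5 + w) (j(w, L) = (2*L)/(5 + w) = 2*L/(5 + w))
u(K) = 2*K² (u(K) = K*(2*K) = 2*K²)
f = 176/5 (f = (4 - 2*4/(5 + 5)) + 2*4² = (4 - 2*4/10) + 2*16 = (4 - 2*4/10) + 32 = (4 - 1*⅘) + 32 = (4 - ⅘) + 32 = 16/5 + 32 = 176/5 ≈ 35.200)
f*(-36) = (176/5)*(-36) = -6336/5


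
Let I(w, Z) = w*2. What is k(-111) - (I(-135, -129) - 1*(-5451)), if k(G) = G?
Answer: -5292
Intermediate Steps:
I(w, Z) = 2*w
k(-111) - (I(-135, -129) - 1*(-5451)) = -111 - (2*(-135) - 1*(-5451)) = -111 - (-270 + 5451) = -111 - 1*5181 = -111 - 5181 = -5292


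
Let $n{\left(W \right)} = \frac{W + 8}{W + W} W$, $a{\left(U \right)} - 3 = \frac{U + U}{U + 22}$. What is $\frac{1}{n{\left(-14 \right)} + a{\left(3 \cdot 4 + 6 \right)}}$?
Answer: $\frac{10}{9} \approx 1.1111$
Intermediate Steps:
$a{\left(U \right)} = 3 + \frac{2 U}{22 + U}$ ($a{\left(U \right)} = 3 + \frac{U + U}{U + 22} = 3 + \frac{2 U}{22 + U}$)
$n{\left(W \right)} = 4 + \frac{W}{2}$ ($n{\left(W \right)} = \frac{8 + W}{2 W} W = 4 + \frac{W}{2}$)
$\frac{1}{n{\left(-14 \right)} + a{\left(3 \cdot 4 + 6 \right)}} = \frac{1}{\left(4 + \frac{1}{2} \left(-14\right)\right) + \frac{66 + 5 \left(3 \cdot 4 + 6\right)}{22 + \left(3 \cdot 4 + 6\right)}} = \frac{1}{\left(4 - 7\right) + \frac{66 + 5 \left(12 + 6\right)}{22 + \left(12 + 6\right)}} = \frac{1}{-3 + \frac{66 + 5 \cdot 18}{22 + 18}} = \frac{1}{-3 + \frac{66 + 90}{40}} = \frac{1}{-3 + \frac{1}{40} \cdot 156} = \frac{1}{-3 + \frac{39}{10}} = \frac{1}{\frac{9}{10}} = \frac{10}{9}$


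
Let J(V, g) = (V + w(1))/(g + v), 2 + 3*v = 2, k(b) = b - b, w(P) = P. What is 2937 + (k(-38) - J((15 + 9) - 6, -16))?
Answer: 47011/16 ≈ 2938.2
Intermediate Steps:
k(b) = 0
v = 0 (v = -⅔ + (⅓)*2 = -⅔ + ⅔ = 0)
J(V, g) = (1 + V)/g (J(V, g) = (V + 1)/(g + 0) = (1 + V)/g)
2937 + (k(-38) - J((15 + 9) - 6, -16)) = 2937 + (0 - (1 + ((15 + 9) - 6))/(-16)) = 2937 + (0 - (-1)*(1 + (24 - 6))/16) = 2937 + (0 - (-1)*(1 + 18)/16) = 2937 + (0 - (-1)*19/16) = 2937 + (0 - 1*(-19/16)) = 2937 + (0 + 19/16) = 2937 + 19/16 = 47011/16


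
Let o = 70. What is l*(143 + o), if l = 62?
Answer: 13206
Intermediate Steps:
l*(143 + o) = 62*(143 + 70) = 62*213 = 13206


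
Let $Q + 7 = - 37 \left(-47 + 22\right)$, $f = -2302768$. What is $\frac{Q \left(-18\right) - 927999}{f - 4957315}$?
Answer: $\frac{944523}{7260083} \approx 0.1301$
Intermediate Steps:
$Q = 918$ ($Q = -7 - 37 \left(-47 + 22\right) = -7 - -925 = -7 + 925 = 918$)
$\frac{Q \left(-18\right) - 927999}{f - 4957315} = \frac{918 \left(-18\right) - 927999}{-2302768 - 4957315} = \frac{-16524 - 927999}{-7260083} = \left(-944523\right) \left(- \frac{1}{7260083}\right) = \frac{944523}{7260083}$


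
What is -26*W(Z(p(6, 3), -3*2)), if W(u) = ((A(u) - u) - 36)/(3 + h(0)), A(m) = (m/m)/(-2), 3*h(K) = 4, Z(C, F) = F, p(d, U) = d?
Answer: 183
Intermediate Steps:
h(K) = 4/3 (h(K) = (1/3)*4 = 4/3)
A(m) = -1/2 (A(m) = 1*(-1/2) = -1/2)
W(u) = -219/26 - 3*u/13 (W(u) = ((-1/2 - u) - 36)/(3 + 4/3) = (-73/2 - u)/(13/3) = (-73/2 - u)*(3/13) = -219/26 - 3*u/13)
-26*W(Z(p(6, 3), -3*2)) = -26*(-219/26 - (-9)*2/13) = -26*(-219/26 - 3/13*(-6)) = -26*(-219/26 + 18/13) = -26*(-183/26) = 183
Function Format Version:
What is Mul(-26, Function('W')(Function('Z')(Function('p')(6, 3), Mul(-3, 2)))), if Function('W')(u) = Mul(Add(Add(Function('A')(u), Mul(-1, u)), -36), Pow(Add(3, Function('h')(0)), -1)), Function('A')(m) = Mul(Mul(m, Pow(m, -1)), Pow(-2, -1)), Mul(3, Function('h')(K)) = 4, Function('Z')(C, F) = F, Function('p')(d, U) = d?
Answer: 183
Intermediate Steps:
Function('h')(K) = Rational(4, 3) (Function('h')(K) = Mul(Rational(1, 3), 4) = Rational(4, 3))
Function('A')(m) = Rational(-1, 2) (Function('A')(m) = Mul(1, Rational(-1, 2)) = Rational(-1, 2))
Function('W')(u) = Add(Rational(-219, 26), Mul(Rational(-3, 13), u)) (Function('W')(u) = Mul(Add(Add(Rational(-1, 2), Mul(-1, u)), -36), Pow(Add(3, Rational(4, 3)), -1)) = Mul(Add(Rational(-73, 2), Mul(-1, u)), Pow(Rational(13, 3), -1)) = Mul(Add(Rational(-73, 2), Mul(-1, u)), Rational(3, 13)) = Add(Rational(-219, 26), Mul(Rational(-3, 13), u)))
Mul(-26, Function('W')(Function('Z')(Function('p')(6, 3), Mul(-3, 2)))) = Mul(-26, Add(Rational(-219, 26), Mul(Rational(-3, 13), Mul(-3, 2)))) = Mul(-26, Add(Rational(-219, 26), Mul(Rational(-3, 13), -6))) = Mul(-26, Add(Rational(-219, 26), Rational(18, 13))) = Mul(-26, Rational(-183, 26)) = 183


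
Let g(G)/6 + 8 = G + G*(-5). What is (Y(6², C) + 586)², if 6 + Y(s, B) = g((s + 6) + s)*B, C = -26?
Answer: 2550250000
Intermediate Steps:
g(G) = -48 - 24*G (g(G) = -48 + 6*(G + G*(-5)) = -48 + 6*(G - 5*G) = -48 + 6*(-4*G) = -48 - 24*G)
Y(s, B) = -6 + B*(-192 - 48*s) (Y(s, B) = -6 + (-48 - 24*((s + 6) + s))*B = -6 + (-48 - 24*((6 + s) + s))*B = -6 + (-48 - 24*(6 + 2*s))*B = -6 + (-48 + (-144 - 48*s))*B = -6 + (-192 - 48*s)*B = -6 + B*(-192 - 48*s))
(Y(6², C) + 586)² = ((-6 - 48*(-26)*(4 + 6²)) + 586)² = ((-6 - 48*(-26)*(4 + 36)) + 586)² = ((-6 - 48*(-26)*40) + 586)² = ((-6 + 49920) + 586)² = (49914 + 586)² = 50500² = 2550250000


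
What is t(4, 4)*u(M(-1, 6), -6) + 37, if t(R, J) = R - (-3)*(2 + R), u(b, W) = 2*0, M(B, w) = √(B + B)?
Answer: 37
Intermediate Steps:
M(B, w) = √2*√B (M(B, w) = √(2*B) = √2*√B)
u(b, W) = 0
t(R, J) = 6 + 4*R (t(R, J) = R - (-6 - 3*R) = R + (6 + 3*R) = 6 + 4*R)
t(4, 4)*u(M(-1, 6), -6) + 37 = (6 + 4*4)*0 + 37 = (6 + 16)*0 + 37 = 22*0 + 37 = 0 + 37 = 37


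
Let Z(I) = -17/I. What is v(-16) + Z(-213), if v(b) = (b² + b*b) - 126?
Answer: 82235/213 ≈ 386.08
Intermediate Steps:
v(b) = -126 + 2*b² (v(b) = (b² + b²) - 126 = 2*b² - 126 = -126 + 2*b²)
v(-16) + Z(-213) = (-126 + 2*(-16)²) - 17/(-213) = (-126 + 2*256) - 17*(-1/213) = (-126 + 512) + 17/213 = 386 + 17/213 = 82235/213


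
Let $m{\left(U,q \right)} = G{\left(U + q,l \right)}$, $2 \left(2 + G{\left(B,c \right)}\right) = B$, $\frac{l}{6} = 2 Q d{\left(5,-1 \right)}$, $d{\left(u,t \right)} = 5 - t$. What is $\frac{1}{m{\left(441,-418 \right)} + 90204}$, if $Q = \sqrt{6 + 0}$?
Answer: $\frac{2}{180427} \approx 1.1085 \cdot 10^{-5}$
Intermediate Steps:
$Q = \sqrt{6} \approx 2.4495$
$l = 72 \sqrt{6}$ ($l = 6 \cdot 2 \sqrt{6} \left(5 - -1\right) = 6 \cdot 2 \sqrt{6} \left(5 + 1\right) = 6 \cdot 2 \sqrt{6} \cdot 6 = 6 \cdot 12 \sqrt{6} = 72 \sqrt{6} \approx 176.36$)
$G{\left(B,c \right)} = -2 + \frac{B}{2}$
$m{\left(U,q \right)} = -2 + \frac{U}{2} + \frac{q}{2}$ ($m{\left(U,q \right)} = -2 + \frac{U + q}{2} = -2 + \left(\frac{U}{2} + \frac{q}{2}\right) = -2 + \frac{U}{2} + \frac{q}{2}$)
$\frac{1}{m{\left(441,-418 \right)} + 90204} = \frac{1}{\left(-2 + \frac{1}{2} \cdot 441 + \frac{1}{2} \left(-418\right)\right) + 90204} = \frac{1}{\left(-2 + \frac{441}{2} - 209\right) + 90204} = \frac{1}{\frac{19}{2} + 90204} = \frac{1}{\frac{180427}{2}} = \frac{2}{180427}$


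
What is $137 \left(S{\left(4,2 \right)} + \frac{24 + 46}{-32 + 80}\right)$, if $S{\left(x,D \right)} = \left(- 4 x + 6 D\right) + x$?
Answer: $\frac{4795}{24} \approx 199.79$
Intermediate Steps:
$S{\left(x,D \right)} = - 3 x + 6 D$
$137 \left(S{\left(4,2 \right)} + \frac{24 + 46}{-32 + 80}\right) = 137 \left(\left(\left(-3\right) 4 + 6 \cdot 2\right) + \frac{24 + 46}{-32 + 80}\right) = 137 \left(\left(-12 + 12\right) + \frac{70}{48}\right) = 137 \left(0 + 70 \cdot \frac{1}{48}\right) = 137 \left(0 + \frac{35}{24}\right) = 137 \cdot \frac{35}{24} = \frac{4795}{24}$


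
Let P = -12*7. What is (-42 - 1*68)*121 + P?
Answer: -13394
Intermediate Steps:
P = -84
(-42 - 1*68)*121 + P = (-42 - 1*68)*121 - 84 = (-42 - 68)*121 - 84 = -110*121 - 84 = -13310 - 84 = -13394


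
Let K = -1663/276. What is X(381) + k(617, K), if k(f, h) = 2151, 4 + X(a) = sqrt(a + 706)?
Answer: 2147 + sqrt(1087) ≈ 2180.0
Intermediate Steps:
X(a) = -4 + sqrt(706 + a) (X(a) = -4 + sqrt(a + 706) = -4 + sqrt(706 + a))
K = -1663/276 (K = -1663*1/276 = -1663/276 ≈ -6.0254)
X(381) + k(617, K) = (-4 + sqrt(706 + 381)) + 2151 = (-4 + sqrt(1087)) + 2151 = 2147 + sqrt(1087)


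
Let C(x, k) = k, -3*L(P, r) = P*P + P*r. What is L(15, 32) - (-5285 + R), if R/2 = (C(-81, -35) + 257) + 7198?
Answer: -9790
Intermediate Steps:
L(P, r) = -P²/3 - P*r/3 (L(P, r) = -(P*P + P*r)/3 = -(P² + P*r)/3 = -P²/3 - P*r/3)
R = 14840 (R = 2*((-35 + 257) + 7198) = 2*(222 + 7198) = 2*7420 = 14840)
L(15, 32) - (-5285 + R) = -⅓*15*(15 + 32) - (-5285 + 14840) = -⅓*15*47 - 1*9555 = -235 - 9555 = -9790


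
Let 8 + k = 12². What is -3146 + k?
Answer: -3010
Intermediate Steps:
k = 136 (k = -8 + 12² = -8 + 144 = 136)
-3146 + k = -3146 + 136 = -3010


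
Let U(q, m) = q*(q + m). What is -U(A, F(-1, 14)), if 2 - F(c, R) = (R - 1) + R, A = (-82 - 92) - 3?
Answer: -35754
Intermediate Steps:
A = -177 (A = -174 - 3 = -177)
F(c, R) = 3 - 2*R (F(c, R) = 2 - ((R - 1) + R) = 2 - ((-1 + R) + R) = 2 - (-1 + 2*R) = 2 + (1 - 2*R) = 3 - 2*R)
U(q, m) = q*(m + q)
-U(A, F(-1, 14)) = -(-177)*((3 - 2*14) - 177) = -(-177)*((3 - 28) - 177) = -(-177)*(-25 - 177) = -(-177)*(-202) = -1*35754 = -35754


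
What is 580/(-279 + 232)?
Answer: -580/47 ≈ -12.340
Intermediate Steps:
580/(-279 + 232) = 580/(-47) = -1/47*580 = -580/47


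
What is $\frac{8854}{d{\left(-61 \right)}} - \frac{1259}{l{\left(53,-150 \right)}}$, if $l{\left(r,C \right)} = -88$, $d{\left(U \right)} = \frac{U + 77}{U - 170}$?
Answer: $- \frac{2811937}{22} \approx -1.2782 \cdot 10^{5}$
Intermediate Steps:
$d{\left(U \right)} = \frac{77 + U}{-170 + U}$
$\frac{8854}{d{\left(-61 \right)}} - \frac{1259}{l{\left(53,-150 \right)}} = \frac{8854}{\frac{1}{-170 - 61} \left(77 - 61\right)} - \frac{1259}{-88} = \frac{8854}{\frac{1}{-231} \cdot 16} - - \frac{1259}{88} = \frac{8854}{\left(- \frac{1}{231}\right) 16} + \frac{1259}{88} = \frac{8854}{- \frac{16}{231}} + \frac{1259}{88} = 8854 \left(- \frac{231}{16}\right) + \frac{1259}{88} = - \frac{1022637}{8} + \frac{1259}{88} = - \frac{2811937}{22}$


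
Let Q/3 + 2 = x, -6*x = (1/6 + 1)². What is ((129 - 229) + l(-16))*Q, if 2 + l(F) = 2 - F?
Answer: 3367/6 ≈ 561.17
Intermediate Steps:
l(F) = -F (l(F) = -2 + (2 - F) = -F)
x = -49/216 (x = -(1/6 + 1)²/6 = -(⅙ + 1)²/6 = -(7/6)²/6 = -⅙*49/36 = -49/216 ≈ -0.22685)
Q = -481/72 (Q = -6 + 3*(-49/216) = -6 - 49/72 = -481/72 ≈ -6.6806)
((129 - 229) + l(-16))*Q = ((129 - 229) - 1*(-16))*(-481/72) = (-100 + 16)*(-481/72) = -84*(-481/72) = 3367/6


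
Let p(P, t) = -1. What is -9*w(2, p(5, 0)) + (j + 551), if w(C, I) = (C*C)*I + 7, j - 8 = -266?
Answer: 266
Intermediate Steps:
j = -258 (j = 8 - 266 = -258)
w(C, I) = 7 + I*C² (w(C, I) = C²*I + 7 = I*C² + 7 = 7 + I*C²)
-9*w(2, p(5, 0)) + (j + 551) = -9*(7 - 1*2²) + (-258 + 551) = -9*(7 - 1*4) + 293 = -9*(7 - 4) + 293 = -9*3 + 293 = -27 + 293 = 266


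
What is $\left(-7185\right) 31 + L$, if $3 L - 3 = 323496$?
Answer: $-114902$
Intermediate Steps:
$L = 107833$ ($L = 1 + \frac{1}{3} \cdot 323496 = 1 + 107832 = 107833$)
$\left(-7185\right) 31 + L = \left(-7185\right) 31 + 107833 = -222735 + 107833 = -114902$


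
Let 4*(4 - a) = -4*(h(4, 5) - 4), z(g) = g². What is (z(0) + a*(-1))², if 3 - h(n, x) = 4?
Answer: 1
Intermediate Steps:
h(n, x) = -1 (h(n, x) = 3 - 1*4 = 3 - 4 = -1)
a = -1 (a = 4 - (-1)*(-1 - 4) = 4 - (-1)*(-5) = 4 - ¼*20 = 4 - 5 = -1)
(z(0) + a*(-1))² = (0² - 1*(-1))² = (0 + 1)² = 1² = 1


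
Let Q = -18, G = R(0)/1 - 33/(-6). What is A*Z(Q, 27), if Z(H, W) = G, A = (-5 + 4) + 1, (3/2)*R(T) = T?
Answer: 0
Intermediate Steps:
R(T) = 2*T/3
A = 0 (A = -1 + 1 = 0)
G = 11/2 (G = ((⅔)*0)/1 - 33/(-6) = 0*1 - 33*(-⅙) = 0 + 11/2 = 11/2 ≈ 5.5000)
Z(H, W) = 11/2
A*Z(Q, 27) = 0*(11/2) = 0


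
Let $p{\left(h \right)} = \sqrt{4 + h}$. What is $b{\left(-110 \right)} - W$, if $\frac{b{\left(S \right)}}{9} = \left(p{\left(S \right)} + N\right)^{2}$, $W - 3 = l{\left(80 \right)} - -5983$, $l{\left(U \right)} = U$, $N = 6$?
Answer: $-6696 + 108 i \sqrt{106} \approx -6696.0 + 1111.9 i$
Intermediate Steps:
$W = 6066$ ($W = 3 + \left(80 - -5983\right) = 3 + \left(80 + 5983\right) = 3 + 6063 = 6066$)
$b{\left(S \right)} = 9 \left(6 + \sqrt{4 + S}\right)^{2}$ ($b{\left(S \right)} = 9 \left(\sqrt{4 + S} + 6\right)^{2} = 9 \left(6 + \sqrt{4 + S}\right)^{2}$)
$b{\left(-110 \right)} - W = 9 \left(6 + \sqrt{4 - 110}\right)^{2} - 6066 = 9 \left(6 + \sqrt{-106}\right)^{2} - 6066 = 9 \left(6 + i \sqrt{106}\right)^{2} - 6066 = -6066 + 9 \left(6 + i \sqrt{106}\right)^{2}$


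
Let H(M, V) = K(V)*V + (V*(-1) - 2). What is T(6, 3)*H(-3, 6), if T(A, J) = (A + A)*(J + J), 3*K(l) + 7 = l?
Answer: -720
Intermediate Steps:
K(l) = -7/3 + l/3
H(M, V) = -2 - V + V*(-7/3 + V/3) (H(M, V) = (-7/3 + V/3)*V + (V*(-1) - 2) = V*(-7/3 + V/3) + (-V - 2) = V*(-7/3 + V/3) + (-2 - V) = -2 - V + V*(-7/3 + V/3))
T(A, J) = 4*A*J (T(A, J) = (2*A)*(2*J) = 4*A*J)
T(6, 3)*H(-3, 6) = (4*6*3)*(-2 - 10/3*6 + (⅓)*6²) = 72*(-2 - 20 + (⅓)*36) = 72*(-2 - 20 + 12) = 72*(-10) = -720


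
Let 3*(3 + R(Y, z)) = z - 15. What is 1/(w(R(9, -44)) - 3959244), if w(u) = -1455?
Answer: -1/3960699 ≈ -2.5248e-7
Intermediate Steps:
R(Y, z) = -8 + z/3 (R(Y, z) = -3 + (z - 15)/3 = -3 + (-15 + z)/3 = -3 + (-5 + z/3) = -8 + z/3)
1/(w(R(9, -44)) - 3959244) = 1/(-1455 - 3959244) = 1/(-3960699) = -1/3960699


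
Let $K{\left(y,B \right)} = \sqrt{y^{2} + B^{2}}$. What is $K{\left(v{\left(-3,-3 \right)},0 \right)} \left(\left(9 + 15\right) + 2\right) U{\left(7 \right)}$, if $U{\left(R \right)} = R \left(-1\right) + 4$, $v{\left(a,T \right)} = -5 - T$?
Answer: $-156$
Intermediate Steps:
$U{\left(R \right)} = 4 - R$ ($U{\left(R \right)} = - R + 4 = 4 - R$)
$K{\left(y,B \right)} = \sqrt{B^{2} + y^{2}}$
$K{\left(v{\left(-3,-3 \right)},0 \right)} \left(\left(9 + 15\right) + 2\right) U{\left(7 \right)} = \sqrt{0^{2} + \left(-5 - -3\right)^{2}} \left(\left(9 + 15\right) + 2\right) \left(4 - 7\right) = \sqrt{0 + \left(-5 + 3\right)^{2}} \left(24 + 2\right) \left(4 - 7\right) = \sqrt{0 + \left(-2\right)^{2}} \cdot 26 \left(-3\right) = \sqrt{0 + 4} \cdot 26 \left(-3\right) = \sqrt{4} \cdot 26 \left(-3\right) = 2 \cdot 26 \left(-3\right) = 52 \left(-3\right) = -156$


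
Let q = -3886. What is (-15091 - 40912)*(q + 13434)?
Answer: -534716644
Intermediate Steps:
(-15091 - 40912)*(q + 13434) = (-15091 - 40912)*(-3886 + 13434) = -56003*9548 = -534716644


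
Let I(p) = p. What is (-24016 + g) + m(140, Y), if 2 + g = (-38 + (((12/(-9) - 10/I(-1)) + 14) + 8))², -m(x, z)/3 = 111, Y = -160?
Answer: -218675/9 ≈ -24297.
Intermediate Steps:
m(x, z) = -333 (m(x, z) = -3*111 = -333)
g = 466/9 (g = -2 + (-38 + (((12/(-9) - 10/(-1)) + 14) + 8))² = -2 + (-38 + (((12*(-⅑) - 10*(-1)) + 14) + 8))² = -2 + (-38 + (((-4/3 + 10) + 14) + 8))² = -2 + (-38 + ((26/3 + 14) + 8))² = -2 + (-38 + (68/3 + 8))² = -2 + (-38 + 92/3)² = -2 + (-22/3)² = -2 + 484/9 = 466/9 ≈ 51.778)
(-24016 + g) + m(140, Y) = (-24016 + 466/9) - 333 = -215678/9 - 333 = -218675/9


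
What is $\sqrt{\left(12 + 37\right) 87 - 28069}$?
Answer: $i \sqrt{23806} \approx 154.29 i$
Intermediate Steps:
$\sqrt{\left(12 + 37\right) 87 - 28069} = \sqrt{49 \cdot 87 - 28069} = \sqrt{4263 - 28069} = \sqrt{-23806} = i \sqrt{23806}$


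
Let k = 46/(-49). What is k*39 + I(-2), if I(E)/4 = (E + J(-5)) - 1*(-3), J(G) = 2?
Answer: -1206/49 ≈ -24.612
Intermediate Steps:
I(E) = 20 + 4*E (I(E) = 4*((E + 2) - 1*(-3)) = 4*((2 + E) + 3) = 4*(5 + E) = 20 + 4*E)
k = -46/49 (k = 46*(-1/49) = -46/49 ≈ -0.93878)
k*39 + I(-2) = -46/49*39 + (20 + 4*(-2)) = -1794/49 + (20 - 8) = -1794/49 + 12 = -1206/49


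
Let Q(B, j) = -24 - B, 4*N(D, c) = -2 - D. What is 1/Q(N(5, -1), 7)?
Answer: -4/89 ≈ -0.044944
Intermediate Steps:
N(D, c) = -½ - D/4 (N(D, c) = (-2 - D)/4 = -½ - D/4)
1/Q(N(5, -1), 7) = 1/(-24 - (-½ - ¼*5)) = 1/(-24 - (-½ - 5/4)) = 1/(-24 - 1*(-7/4)) = 1/(-24 + 7/4) = 1/(-89/4) = -4/89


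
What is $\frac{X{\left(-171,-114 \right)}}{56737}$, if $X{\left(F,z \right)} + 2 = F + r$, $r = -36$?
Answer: $- \frac{209}{56737} \approx -0.0036837$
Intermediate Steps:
$X{\left(F,z \right)} = -38 + F$ ($X{\left(F,z \right)} = -2 + \left(F - 36\right) = -2 + \left(-36 + F\right) = -38 + F$)
$\frac{X{\left(-171,-114 \right)}}{56737} = \frac{-38 - 171}{56737} = \left(-209\right) \frac{1}{56737} = - \frac{209}{56737}$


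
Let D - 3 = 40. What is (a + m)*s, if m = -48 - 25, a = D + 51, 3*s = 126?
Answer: 882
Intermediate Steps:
D = 43 (D = 3 + 40 = 43)
s = 42 (s = (⅓)*126 = 42)
a = 94 (a = 43 + 51 = 94)
m = -73
(a + m)*s = (94 - 73)*42 = 21*42 = 882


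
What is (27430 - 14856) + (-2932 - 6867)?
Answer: 2775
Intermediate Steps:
(27430 - 14856) + (-2932 - 6867) = 12574 - 9799 = 2775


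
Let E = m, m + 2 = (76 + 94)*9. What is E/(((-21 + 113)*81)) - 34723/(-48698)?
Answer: 6407045/6978798 ≈ 0.91807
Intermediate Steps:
m = 1528 (m = -2 + (76 + 94)*9 = -2 + 170*9 = -2 + 1530 = 1528)
E = 1528
E/(((-21 + 113)*81)) - 34723/(-48698) = 1528/(((-21 + 113)*81)) - 34723/(-48698) = 1528/((92*81)) - 34723*(-1/48698) = 1528/7452 + 2671/3746 = 1528*(1/7452) + 2671/3746 = 382/1863 + 2671/3746 = 6407045/6978798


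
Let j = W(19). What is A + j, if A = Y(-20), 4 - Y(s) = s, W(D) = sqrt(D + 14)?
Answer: 24 + sqrt(33) ≈ 29.745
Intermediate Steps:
W(D) = sqrt(14 + D)
j = sqrt(33) (j = sqrt(14 + 19) = sqrt(33) ≈ 5.7446)
Y(s) = 4 - s
A = 24 (A = 4 - 1*(-20) = 4 + 20 = 24)
A + j = 24 + sqrt(33)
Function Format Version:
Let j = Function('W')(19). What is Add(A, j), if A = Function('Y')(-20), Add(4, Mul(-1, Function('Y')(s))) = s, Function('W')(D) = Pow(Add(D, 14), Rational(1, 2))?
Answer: Add(24, Pow(33, Rational(1, 2))) ≈ 29.745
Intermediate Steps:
Function('W')(D) = Pow(Add(14, D), Rational(1, 2))
j = Pow(33, Rational(1, 2)) (j = Pow(Add(14, 19), Rational(1, 2)) = Pow(33, Rational(1, 2)) ≈ 5.7446)
Function('Y')(s) = Add(4, Mul(-1, s))
A = 24 (A = Add(4, Mul(-1, -20)) = Add(4, 20) = 24)
Add(A, j) = Add(24, Pow(33, Rational(1, 2)))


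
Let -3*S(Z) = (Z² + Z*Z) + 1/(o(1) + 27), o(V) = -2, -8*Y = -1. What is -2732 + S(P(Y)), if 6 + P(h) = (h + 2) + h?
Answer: -1644833/600 ≈ -2741.4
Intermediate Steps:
Y = ⅛ (Y = -⅛*(-1) = ⅛ ≈ 0.12500)
P(h) = -4 + 2*h (P(h) = -6 + ((h + 2) + h) = -6 + ((2 + h) + h) = -6 + (2 + 2*h) = -4 + 2*h)
S(Z) = -1/75 - 2*Z²/3 (S(Z) = -((Z² + Z*Z) + 1/(-2 + 27))/3 = -((Z² + Z²) + 1/25)/3 = -(2*Z² + 1/25)/3 = -(1/25 + 2*Z²)/3 = -1/75 - 2*Z²/3)
-2732 + S(P(Y)) = -2732 + (-1/75 - 2*(-4 + 2*(⅛))²/3) = -2732 + (-1/75 - 2*(-4 + ¼)²/3) = -2732 + (-1/75 - 2*(-15/4)²/3) = -2732 + (-1/75 - ⅔*225/16) = -2732 + (-1/75 - 75/8) = -2732 - 5633/600 = -1644833/600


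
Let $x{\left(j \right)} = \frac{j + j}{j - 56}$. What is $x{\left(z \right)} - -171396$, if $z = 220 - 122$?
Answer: $\frac{514202}{3} \approx 1.714 \cdot 10^{5}$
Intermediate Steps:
$z = 98$ ($z = 220 - 122 = 98$)
$x{\left(j \right)} = \frac{2 j}{-56 + j}$
$x{\left(z \right)} - -171396 = 2 \cdot 98 \frac{1}{-56 + 98} - -171396 = 2 \cdot 98 \cdot \frac{1}{42} + 171396 = \frac{14}{3} + 171396 = \frac{514202}{3}$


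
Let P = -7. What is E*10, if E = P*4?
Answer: -280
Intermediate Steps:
E = -28 (E = -7*4 = -28)
E*10 = -28*10 = -280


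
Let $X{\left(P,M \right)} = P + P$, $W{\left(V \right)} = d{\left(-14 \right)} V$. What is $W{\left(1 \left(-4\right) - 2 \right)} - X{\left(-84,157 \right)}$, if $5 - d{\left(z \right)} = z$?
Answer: $54$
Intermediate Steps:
$d{\left(z \right)} = 5 - z$
$W{\left(V \right)} = 19 V$ ($W{\left(V \right)} = \left(5 - -14\right) V = \left(5 + 14\right) V = 19 V$)
$X{\left(P,M \right)} = 2 P$
$W{\left(1 \left(-4\right) - 2 \right)} - X{\left(-84,157 \right)} = 19 \left(1 \left(-4\right) - 2\right) - 2 \left(-84\right) = 19 \left(-4 - 2\right) - -168 = 19 \left(-6\right) + 168 = -114 + 168 = 54$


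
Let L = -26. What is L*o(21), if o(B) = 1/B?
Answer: -26/21 ≈ -1.2381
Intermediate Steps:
L*o(21) = -26/21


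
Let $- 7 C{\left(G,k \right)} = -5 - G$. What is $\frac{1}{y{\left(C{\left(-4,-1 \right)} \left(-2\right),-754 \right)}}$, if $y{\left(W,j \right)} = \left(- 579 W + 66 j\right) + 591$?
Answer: $- \frac{7}{343053} \approx -2.0405 \cdot 10^{-5}$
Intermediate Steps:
$C{\left(G,k \right)} = \frac{5}{7} + \frac{G}{7}$ ($C{\left(G,k \right)} = - \frac{-5 - G}{7} = \frac{5}{7} + \frac{G}{7}$)
$y{\left(W,j \right)} = 591 - 579 W + 66 j$
$\frac{1}{y{\left(C{\left(-4,-1 \right)} \left(-2\right),-754 \right)}} = \frac{1}{591 - 579 \left(\frac{5}{7} + \frac{1}{7} \left(-4\right)\right) \left(-2\right) + 66 \left(-754\right)} = \frac{1}{591 - 579 \left(\frac{5}{7} - \frac{4}{7}\right) \left(-2\right) - 49764} = \frac{1}{591 - 579 \cdot \frac{1}{7} \left(-2\right) - 49764} = \frac{1}{591 - - \frac{1158}{7} - 49764} = \frac{1}{591 + \frac{1158}{7} - 49764} = \frac{1}{- \frac{343053}{7}} = - \frac{7}{343053}$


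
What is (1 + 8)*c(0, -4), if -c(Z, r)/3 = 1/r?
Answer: 27/4 ≈ 6.7500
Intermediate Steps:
c(Z, r) = -3/r
(1 + 8)*c(0, -4) = (1 + 8)*(-3/(-4)) = 9*(-3*(-¼)) = 9*(¾) = 27/4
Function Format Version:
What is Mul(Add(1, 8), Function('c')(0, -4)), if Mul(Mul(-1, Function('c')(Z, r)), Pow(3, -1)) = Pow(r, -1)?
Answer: Rational(27, 4) ≈ 6.7500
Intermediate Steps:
Function('c')(Z, r) = Mul(-3, Pow(r, -1))
Mul(Add(1, 8), Function('c')(0, -4)) = Mul(Add(1, 8), Mul(-3, Pow(-4, -1))) = Mul(9, Mul(-3, Rational(-1, 4))) = Mul(9, Rational(3, 4)) = Rational(27, 4)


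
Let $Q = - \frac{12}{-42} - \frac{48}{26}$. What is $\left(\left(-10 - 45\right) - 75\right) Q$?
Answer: $\frac{1420}{7} \approx 202.86$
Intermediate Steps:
$Q = - \frac{142}{91}$ ($Q = \left(-12\right) \left(- \frac{1}{42}\right) - \frac{24}{13} = \frac{2}{7} - \frac{24}{13} = - \frac{142}{91} \approx -1.5604$)
$\left(\left(-10 - 45\right) - 75\right) Q = \left(\left(-10 - 45\right) - 75\right) \left(- \frac{142}{91}\right) = \left(-55 - 75\right) \left(- \frac{142}{91}\right) = \left(-130\right) \left(- \frac{142}{91}\right) = \frac{1420}{7}$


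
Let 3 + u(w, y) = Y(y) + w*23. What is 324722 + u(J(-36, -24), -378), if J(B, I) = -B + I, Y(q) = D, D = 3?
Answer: 324998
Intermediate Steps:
Y(q) = 3
J(B, I) = I - B
u(w, y) = 23*w (u(w, y) = -3 + (3 + w*23) = -3 + (3 + 23*w) = 23*w)
324722 + u(J(-36, -24), -378) = 324722 + 23*(-24 - 1*(-36)) = 324722 + 23*(-24 + 36) = 324722 + 23*12 = 324722 + 276 = 324998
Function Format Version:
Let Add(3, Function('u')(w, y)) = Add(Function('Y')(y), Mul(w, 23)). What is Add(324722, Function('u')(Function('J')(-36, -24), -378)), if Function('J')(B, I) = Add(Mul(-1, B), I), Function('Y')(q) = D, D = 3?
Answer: 324998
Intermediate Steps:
Function('Y')(q) = 3
Function('J')(B, I) = Add(I, Mul(-1, B))
Function('u')(w, y) = Mul(23, w) (Function('u')(w, y) = Add(-3, Add(3, Mul(w, 23))) = Add(-3, Add(3, Mul(23, w))) = Mul(23, w))
Add(324722, Function('u')(Function('J')(-36, -24), -378)) = Add(324722, Mul(23, Add(-24, Mul(-1, -36)))) = Add(324722, Mul(23, Add(-24, 36))) = Add(324722, Mul(23, 12)) = Add(324722, 276) = 324998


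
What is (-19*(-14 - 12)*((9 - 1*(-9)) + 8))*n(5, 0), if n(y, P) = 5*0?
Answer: 0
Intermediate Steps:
n(y, P) = 0
(-19*(-14 - 12)*((9 - 1*(-9)) + 8))*n(5, 0) = -19*(-14 - 12)*((9 - 1*(-9)) + 8)*0 = -(-494)*((9 + 9) + 8)*0 = -(-494)*(18 + 8)*0 = -(-494)*26*0 = -19*(-676)*0 = 12844*0 = 0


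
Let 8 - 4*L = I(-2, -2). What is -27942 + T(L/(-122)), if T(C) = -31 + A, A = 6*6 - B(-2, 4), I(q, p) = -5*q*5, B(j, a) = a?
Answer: -27941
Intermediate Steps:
I(q, p) = -25*q
L = -21/2 (L = 2 - (-25)*(-2)/4 = 2 - 1/4*50 = 2 - 25/2 = -21/2 ≈ -10.500)
A = 32 (A = 6*6 - 1*4 = 36 - 4 = 32)
T(C) = 1 (T(C) = -31 + 32 = 1)
-27942 + T(L/(-122)) = -27942 + 1 = -27941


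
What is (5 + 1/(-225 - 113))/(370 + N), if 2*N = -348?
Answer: 1689/66248 ≈ 0.025495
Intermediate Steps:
N = -174 (N = (½)*(-348) = -174)
(5 + 1/(-225 - 113))/(370 + N) = (5 + 1/(-225 - 113))/(370 - 174) = (5 + 1/(-338))/196 = (5 - 1/338)*(1/196) = (1689/338)*(1/196) = 1689/66248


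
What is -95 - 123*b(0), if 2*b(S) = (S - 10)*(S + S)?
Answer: -95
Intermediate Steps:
b(S) = S*(-10 + S) (b(S) = ((S - 10)*(S + S))/2 = ((-10 + S)*(2*S))/2 = (2*S*(-10 + S))/2 = S*(-10 + S))
-95 - 123*b(0) = -95 - 0*(-10 + 0) = -95 - 0*(-10) = -95 - 123*0 = -95 + 0 = -95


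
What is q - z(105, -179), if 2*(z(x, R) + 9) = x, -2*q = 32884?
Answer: -32971/2 ≈ -16486.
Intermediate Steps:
q = -16442 (q = -½*32884 = -16442)
z(x, R) = -9 + x/2
q - z(105, -179) = -16442 - (-9 + (½)*105) = -16442 - (-9 + 105/2) = -16442 - 1*87/2 = -16442 - 87/2 = -32971/2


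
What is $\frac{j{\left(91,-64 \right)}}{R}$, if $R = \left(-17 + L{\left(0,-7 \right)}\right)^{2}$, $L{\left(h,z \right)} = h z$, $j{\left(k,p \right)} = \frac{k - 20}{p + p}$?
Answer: $- \frac{71}{36992} \approx -0.0019193$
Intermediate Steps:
$j{\left(k,p \right)} = \frac{-20 + k}{2 p}$
$R = 289$ ($R = \left(-17 + 0 \left(-7\right)\right)^{2} = \left(-17 + 0\right)^{2} = \left(-17\right)^{2} = 289$)
$\frac{j{\left(91,-64 \right)}}{R} = \frac{\frac{1}{2} \frac{1}{-64} \left(-20 + 91\right)}{289} = \frac{1}{2} \left(- \frac{1}{64}\right) 71 \cdot \frac{1}{289} = \left(- \frac{71}{128}\right) \frac{1}{289} = - \frac{71}{36992}$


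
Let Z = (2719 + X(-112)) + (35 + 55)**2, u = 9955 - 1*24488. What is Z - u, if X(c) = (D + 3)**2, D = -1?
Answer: 25356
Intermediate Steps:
X(c) = 4 (X(c) = (-1 + 3)**2 = 2**2 = 4)
u = -14533 (u = 9955 - 24488 = -14533)
Z = 10823 (Z = (2719 + 4) + (35 + 55)**2 = 2723 + 90**2 = 2723 + 8100 = 10823)
Z - u = 10823 - 1*(-14533) = 10823 + 14533 = 25356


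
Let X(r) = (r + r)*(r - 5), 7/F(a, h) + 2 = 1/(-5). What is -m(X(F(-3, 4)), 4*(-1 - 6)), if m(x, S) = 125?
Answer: -125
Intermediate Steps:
F(a, h) = -35/11 (F(a, h) = 7/(-2 + 1/(-5)) = 7/(-2 - 1/5) = 7/(-11/5) = 7*(-5/11) = -35/11)
X(r) = 2*r*(-5 + r) (X(r) = (2*r)*(-5 + r) = 2*r*(-5 + r))
-m(X(F(-3, 4)), 4*(-1 - 6)) = -1*125 = -125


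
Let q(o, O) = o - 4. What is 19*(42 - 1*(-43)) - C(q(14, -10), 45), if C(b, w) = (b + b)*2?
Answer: 1575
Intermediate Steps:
q(o, O) = -4 + o
C(b, w) = 4*b (C(b, w) = (2*b)*2 = 4*b)
19*(42 - 1*(-43)) - C(q(14, -10), 45) = 19*(42 - 1*(-43)) - 4*(-4 + 14) = 19*(42 + 43) - 4*10 = 19*85 - 1*40 = 1615 - 40 = 1575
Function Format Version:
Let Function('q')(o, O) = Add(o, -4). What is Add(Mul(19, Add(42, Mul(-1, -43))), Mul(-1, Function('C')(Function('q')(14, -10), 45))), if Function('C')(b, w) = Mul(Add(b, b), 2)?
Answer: 1575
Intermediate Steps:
Function('q')(o, O) = Add(-4, o)
Function('C')(b, w) = Mul(4, b) (Function('C')(b, w) = Mul(Mul(2, b), 2) = Mul(4, b))
Add(Mul(19, Add(42, Mul(-1, -43))), Mul(-1, Function('C')(Function('q')(14, -10), 45))) = Add(Mul(19, Add(42, Mul(-1, -43))), Mul(-1, Mul(4, Add(-4, 14)))) = Add(Mul(19, Add(42, 43)), Mul(-1, Mul(4, 10))) = Add(Mul(19, 85), Mul(-1, 40)) = Add(1615, -40) = 1575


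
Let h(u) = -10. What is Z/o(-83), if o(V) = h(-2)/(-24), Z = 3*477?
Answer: 17172/5 ≈ 3434.4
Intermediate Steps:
Z = 1431
o(V) = 5/12 (o(V) = -10/(-24) = -10*(-1/24) = 5/12)
Z/o(-83) = 1431/(5/12) = 1431*(12/5) = 17172/5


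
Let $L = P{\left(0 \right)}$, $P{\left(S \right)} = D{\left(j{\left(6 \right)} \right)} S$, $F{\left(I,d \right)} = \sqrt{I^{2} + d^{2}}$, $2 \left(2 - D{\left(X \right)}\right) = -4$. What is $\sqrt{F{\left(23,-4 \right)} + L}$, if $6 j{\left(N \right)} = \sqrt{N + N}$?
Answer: $\sqrt[4]{545} \approx 4.8317$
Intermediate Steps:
$j{\left(N \right)} = \frac{\sqrt{2} \sqrt{N}}{6}$ ($j{\left(N \right)} = \frac{\sqrt{N + N}}{6} = \frac{\sqrt{2 N}}{6} = \frac{\sqrt{2} \sqrt{N}}{6}$)
$D{\left(X \right)} = 4$ ($D{\left(X \right)} = 2 - -2 = 2 + 2 = 4$)
$P{\left(S \right)} = 4 S$
$L = 0$ ($L = 4 \cdot 0 = 0$)
$\sqrt{F{\left(23,-4 \right)} + L} = \sqrt{\sqrt{23^{2} + \left(-4\right)^{2}} + 0} = \sqrt{\sqrt{529 + 16} + 0} = \sqrt{\sqrt{545} + 0} = \sqrt{\sqrt{545}} = \sqrt[4]{545}$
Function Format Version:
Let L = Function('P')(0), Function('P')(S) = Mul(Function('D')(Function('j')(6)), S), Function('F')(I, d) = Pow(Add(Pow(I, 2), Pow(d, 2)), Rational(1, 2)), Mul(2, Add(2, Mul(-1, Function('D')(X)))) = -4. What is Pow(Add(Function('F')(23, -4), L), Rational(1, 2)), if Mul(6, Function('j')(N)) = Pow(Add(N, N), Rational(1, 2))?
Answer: Pow(545, Rational(1, 4)) ≈ 4.8317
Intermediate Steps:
Function('j')(N) = Mul(Rational(1, 6), Pow(2, Rational(1, 2)), Pow(N, Rational(1, 2))) (Function('j')(N) = Mul(Rational(1, 6), Pow(Add(N, N), Rational(1, 2))) = Mul(Rational(1, 6), Pow(Mul(2, N), Rational(1, 2))) = Mul(Rational(1, 6), Mul(Pow(2, Rational(1, 2)), Pow(N, Rational(1, 2)))) = Mul(Rational(1, 6), Pow(2, Rational(1, 2)), Pow(N, Rational(1, 2))))
Function('D')(X) = 4 (Function('D')(X) = Add(2, Mul(Rational(-1, 2), -4)) = Add(2, 2) = 4)
Function('P')(S) = Mul(4, S)
L = 0 (L = Mul(4, 0) = 0)
Pow(Add(Function('F')(23, -4), L), Rational(1, 2)) = Pow(Add(Pow(Add(Pow(23, 2), Pow(-4, 2)), Rational(1, 2)), 0), Rational(1, 2)) = Pow(Add(Pow(Add(529, 16), Rational(1, 2)), 0), Rational(1, 2)) = Pow(Add(Pow(545, Rational(1, 2)), 0), Rational(1, 2)) = Pow(Pow(545, Rational(1, 2)), Rational(1, 2)) = Pow(545, Rational(1, 4))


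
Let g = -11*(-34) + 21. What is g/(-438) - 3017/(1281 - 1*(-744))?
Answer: -707107/295650 ≈ -2.3917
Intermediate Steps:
g = 395 (g = 374 + 21 = 395)
g/(-438) - 3017/(1281 - 1*(-744)) = 395/(-438) - 3017/(1281 - 1*(-744)) = 395*(-1/438) - 3017/(1281 + 744) = -395/438 - 3017/2025 = -707107/295650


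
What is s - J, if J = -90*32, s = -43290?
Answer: -40410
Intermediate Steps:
J = -2880
s - J = -43290 - 1*(-2880) = -43290 + 2880 = -40410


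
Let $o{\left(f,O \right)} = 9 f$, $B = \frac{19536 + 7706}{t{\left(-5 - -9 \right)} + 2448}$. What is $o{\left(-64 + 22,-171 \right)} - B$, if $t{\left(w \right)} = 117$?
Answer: $- \frac{996812}{2565} \approx -388.62$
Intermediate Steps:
$B = \frac{27242}{2565}$ ($B = \frac{19536 + 7706}{117 + 2448} = \frac{27242}{2565} \approx 10.621$)
$o{\left(-64 + 22,-171 \right)} - B = 9 \left(-64 + 22\right) - \frac{27242}{2565} = 9 \left(-42\right) - \frac{27242}{2565} = -378 - \frac{27242}{2565} = - \frac{996812}{2565}$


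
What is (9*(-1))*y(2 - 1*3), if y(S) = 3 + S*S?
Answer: -36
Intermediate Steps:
y(S) = 3 + S²
(9*(-1))*y(2 - 1*3) = (9*(-1))*(3 + (2 - 1*3)²) = -9*(3 + (2 - 3)²) = -9*(3 + (-1)²) = -9*(3 + 1) = -9*4 = -36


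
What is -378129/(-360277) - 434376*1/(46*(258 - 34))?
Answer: -19074930117/464036776 ≈ -41.107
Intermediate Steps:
-378129/(-360277) - 434376*1/(46*(258 - 34)) = -378129*(-1/360277) - 434376/(224*46) = 378129/360277 - 434376/10304 = 378129/360277 - 434376*1/10304 = 378129/360277 - 54297/1288 = -19074930117/464036776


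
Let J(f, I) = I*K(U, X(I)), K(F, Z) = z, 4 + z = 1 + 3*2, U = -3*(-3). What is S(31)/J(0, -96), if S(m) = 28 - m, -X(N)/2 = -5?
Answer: 1/96 ≈ 0.010417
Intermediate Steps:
X(N) = 10 (X(N) = -2*(-5) = 10)
U = 9
z = 3 (z = -4 + (1 + 3*2) = -4 + (1 + 6) = -4 + 7 = 3)
K(F, Z) = 3
J(f, I) = 3*I (J(f, I) = I*3 = 3*I)
S(31)/J(0, -96) = (28 - 1*31)/((3*(-96))) = (28 - 31)/(-288) = -3*(-1/288) = 1/96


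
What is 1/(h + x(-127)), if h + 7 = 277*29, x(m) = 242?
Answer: 1/8268 ≈ 0.00012095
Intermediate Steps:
h = 8026 (h = -7 + 277*29 = -7 + 8033 = 8026)
1/(h + x(-127)) = 1/(8026 + 242) = 1/8268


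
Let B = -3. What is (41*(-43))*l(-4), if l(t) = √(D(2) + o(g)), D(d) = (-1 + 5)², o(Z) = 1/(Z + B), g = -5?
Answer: -1763*√254/4 ≈ -7024.4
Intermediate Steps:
o(Z) = 1/(-3 + Z) (o(Z) = 1/(Z - 3) = 1/(-3 + Z))
D(d) = 16 (D(d) = 4² = 16)
l(t) = √254/4 (l(t) = √(16 + 1/(-3 - 5)) = √(16 + 1/(-8)) = √(16 - ⅛) = √(127/8) = √254/4)
(41*(-43))*l(-4) = (41*(-43))*(√254/4) = -1763*√254/4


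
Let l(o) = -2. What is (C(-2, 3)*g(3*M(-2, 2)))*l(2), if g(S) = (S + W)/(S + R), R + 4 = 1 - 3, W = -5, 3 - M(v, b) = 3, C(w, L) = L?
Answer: -5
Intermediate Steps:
M(v, b) = 0 (M(v, b) = 3 - 1*3 = 3 - 3 = 0)
R = -6 (R = -4 + (1 - 3) = -4 - 2 = -6)
g(S) = (-5 + S)/(-6 + S) (g(S) = (S - 5)/(S - 6) = (-5 + S)/(-6 + S))
(C(-2, 3)*g(3*M(-2, 2)))*l(2) = (3*((-5 + 3*0)/(-6 + 3*0)))*(-2) = (3*((-5 + 0)/(-6 + 0)))*(-2) = (3*(-5/(-6)))*(-2) = (3*(-1/6*(-5)))*(-2) = (3*(5/6))*(-2) = (5/2)*(-2) = -5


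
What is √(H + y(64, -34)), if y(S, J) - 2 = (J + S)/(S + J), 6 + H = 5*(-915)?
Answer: I*√4578 ≈ 67.661*I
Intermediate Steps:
H = -4581 (H = -6 + 5*(-915) = -6 - 4575 = -4581)
y(S, J) = 3 (y(S, J) = 2 + (J + S)/(S + J) = 2 + (J + S)/(J + S) = 2 + 1 = 3)
√(H + y(64, -34)) = √(-4581 + 3) = √(-4578) = I*√4578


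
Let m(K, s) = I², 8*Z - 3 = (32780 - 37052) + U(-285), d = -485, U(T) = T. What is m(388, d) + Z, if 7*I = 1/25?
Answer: -69733121/122500 ≈ -569.25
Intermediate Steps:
I = 1/175 (I = (⅐)/25 = (⅐)*(1/25) = 1/175 ≈ 0.0057143)
Z = -2277/4 (Z = 3/8 + ((32780 - 37052) - 285)/8 = 3/8 + (-4272 - 285)/8 = 3/8 + (⅛)*(-4557) = 3/8 - 4557/8 = -2277/4 ≈ -569.25)
m(K, s) = 1/30625 (m(K, s) = (1/175)² = 1/30625)
m(388, d) + Z = 1/30625 - 2277/4 = -69733121/122500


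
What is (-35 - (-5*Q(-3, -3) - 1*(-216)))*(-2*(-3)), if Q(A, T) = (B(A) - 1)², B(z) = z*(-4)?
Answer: 2124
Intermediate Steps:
B(z) = -4*z
Q(A, T) = (-1 - 4*A)² (Q(A, T) = (-4*A - 1)² = (-1 - 4*A)²)
(-35 - (-5*Q(-3, -3) - 1*(-216)))*(-2*(-3)) = (-35 - (-5*(1 + 4*(-3))² - 1*(-216)))*(-2*(-3)) = (-35 - (-5*(1 - 12)² + 216))*6 = (-35 - (-5*(-11)² + 216))*6 = (-35 - (-5*121 + 216))*6 = (-35 - (-605 + 216))*6 = (-35 - 1*(-389))*6 = (-35 + 389)*6 = 354*6 = 2124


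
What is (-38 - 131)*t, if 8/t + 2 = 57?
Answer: -1352/55 ≈ -24.582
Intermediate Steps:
t = 8/55 (t = 8/(-2 + 57) = 8/55 ≈ 0.14545)
(-38 - 131)*t = (-38 - 131)*(8/55) = -169*8/55 = -1352/55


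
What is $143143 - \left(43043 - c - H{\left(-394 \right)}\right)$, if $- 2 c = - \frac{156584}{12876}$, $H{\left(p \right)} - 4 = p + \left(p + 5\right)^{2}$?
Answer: $\frac{21840226}{87} \approx 2.5104 \cdot 10^{5}$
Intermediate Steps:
$H{\left(p \right)} = 4 + p + \left(5 + p\right)^{2}$ ($H{\left(p \right)} = 4 + \left(p + \left(p + 5\right)^{2}\right) = 4 + \left(p + \left(5 + p\right)^{2}\right) = 4 + p + \left(5 + p\right)^{2}$)
$c = \frac{529}{87}$ ($c = - \frac{\left(-156584\right) \frac{1}{12876}}{2} = \left(- \frac{1}{2}\right) \left(- \frac{1058}{87}\right) = \frac{529}{87} \approx 6.0805$)
$143143 - \left(43043 - c - H{\left(-394 \right)}\right) = 143143 - \left(\frac{3778142}{87} - \left(5 - 394\right)^{2}\right) = 143143 + \left(\left(\left(4 - 394 + \left(-389\right)^{2}\right) + \frac{529}{87}\right) - 43043\right) = 143143 + \left(\left(\left(4 - 394 + 151321\right) + \frac{529}{87}\right) - 43043\right) = 143143 + \left(\left(150931 + \frac{529}{87}\right) - 43043\right) = 143143 + \left(\frac{13131526}{87} - 43043\right) = 143143 + \frac{9386785}{87} = \frac{21840226}{87}$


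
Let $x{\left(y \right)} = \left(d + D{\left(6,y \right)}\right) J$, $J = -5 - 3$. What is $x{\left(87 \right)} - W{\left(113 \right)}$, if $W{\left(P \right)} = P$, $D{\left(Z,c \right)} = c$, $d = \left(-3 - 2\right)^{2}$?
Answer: $-1009$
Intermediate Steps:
$d = 25$ ($d = \left(-5\right)^{2} = 25$)
$J = -8$
$x{\left(y \right)} = -200 - 8 y$ ($x{\left(y \right)} = \left(25 + y\right) \left(-8\right) = -200 - 8 y$)
$x{\left(87 \right)} - W{\left(113 \right)} = \left(-200 - 696\right) - 113 = -896 - 113 = -1009$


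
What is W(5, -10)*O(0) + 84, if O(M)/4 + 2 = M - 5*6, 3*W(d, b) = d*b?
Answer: 6652/3 ≈ 2217.3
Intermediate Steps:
W(d, b) = b*d/3 (W(d, b) = (d*b)/3 = (b*d)/3 = b*d/3)
O(M) = -128 + 4*M (O(M) = -8 + 4*(M - 5*6) = -8 + 4*(M - 30) = -8 + 4*(-30 + M) = -8 + (-120 + 4*M) = -128 + 4*M)
W(5, -10)*O(0) + 84 = ((⅓)*(-10)*5)*(-128 + 4*0) + 84 = -50*(-128 + 0)/3 + 84 = -50/3*(-128) + 84 = 6400/3 + 84 = 6652/3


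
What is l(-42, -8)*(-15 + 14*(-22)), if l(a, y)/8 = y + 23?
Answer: -38760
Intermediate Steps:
l(a, y) = 184 + 8*y (l(a, y) = 8*(y + 23) = 8*(23 + y) = 184 + 8*y)
l(-42, -8)*(-15 + 14*(-22)) = (184 + 8*(-8))*(-15 + 14*(-22)) = (184 - 64)*(-15 - 308) = 120*(-323) = -38760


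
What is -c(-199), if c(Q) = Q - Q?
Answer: 0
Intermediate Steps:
c(Q) = 0
-c(-199) = -1*0 = 0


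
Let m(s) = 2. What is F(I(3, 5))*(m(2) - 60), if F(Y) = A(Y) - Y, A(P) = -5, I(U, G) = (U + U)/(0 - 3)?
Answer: 174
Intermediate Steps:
I(U, G) = -2*U/3 (I(U, G) = (2*U)/(-3) = (2*U)*(-⅓) = -2*U/3)
F(Y) = -5 - Y
F(I(3, 5))*(m(2) - 60) = (-5 - (-2)*3/3)*(2 - 60) = (-5 - 1*(-2))*(-58) = (-5 + 2)*(-58) = -3*(-58) = 174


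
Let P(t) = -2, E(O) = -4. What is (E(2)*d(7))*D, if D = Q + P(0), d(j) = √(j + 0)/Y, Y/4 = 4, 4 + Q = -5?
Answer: 11*√7/4 ≈ 7.2758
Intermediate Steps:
Q = -9 (Q = -4 - 5 = -9)
Y = 16 (Y = 4*4 = 16)
d(j) = √j/16 (d(j) = √(j + 0)/16 = √j*(1/16) = √j/16)
D = -11 (D = -9 - 2 = -11)
(E(2)*d(7))*D = -√7/4*(-11) = 11*√7/4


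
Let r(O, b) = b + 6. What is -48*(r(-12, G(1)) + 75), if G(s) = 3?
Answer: -4032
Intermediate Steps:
r(O, b) = 6 + b
-48*(r(-12, G(1)) + 75) = -48*((6 + 3) + 75) = -48*(9 + 75) = -48*84 = -4032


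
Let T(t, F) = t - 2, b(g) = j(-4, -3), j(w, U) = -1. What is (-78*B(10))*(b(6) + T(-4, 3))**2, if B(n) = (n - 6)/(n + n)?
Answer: -3822/5 ≈ -764.40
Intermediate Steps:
B(n) = (-6 + n)/(2*n) (B(n) = (-6 + n)/((2*n)) = (-6 + n)*(1/(2*n)) = (-6 + n)/(2*n))
b(g) = -1
T(t, F) = -2 + t
(-78*B(10))*(b(6) + T(-4, 3))**2 = (-39*(-6 + 10)/10)*(-1 + (-2 - 4))**2 = (-39*4/10)*(-1 - 6)**2 = -78*1/5*(-7)**2 = -78/5*49 = -3822/5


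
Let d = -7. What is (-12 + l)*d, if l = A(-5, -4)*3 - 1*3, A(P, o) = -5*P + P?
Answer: -315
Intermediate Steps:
A(P, o) = -4*P
l = 57 (l = -4*(-5)*3 - 1*3 = 20*3 - 3 = 60 - 3 = 57)
(-12 + l)*d = (-12 + 57)*(-7) = 45*(-7) = -315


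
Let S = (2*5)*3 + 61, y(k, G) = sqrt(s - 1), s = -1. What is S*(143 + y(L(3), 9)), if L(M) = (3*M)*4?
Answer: 13013 + 91*I*sqrt(2) ≈ 13013.0 + 128.69*I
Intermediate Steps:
L(M) = 12*M
y(k, G) = I*sqrt(2) (y(k, G) = sqrt(-1 - 1) = sqrt(-2) = I*sqrt(2))
S = 91 (S = 10*3 + 61 = 30 + 61 = 91)
S*(143 + y(L(3), 9)) = 91*(143 + I*sqrt(2)) = 13013 + 91*I*sqrt(2)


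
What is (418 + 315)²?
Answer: 537289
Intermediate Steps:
(418 + 315)² = 733² = 537289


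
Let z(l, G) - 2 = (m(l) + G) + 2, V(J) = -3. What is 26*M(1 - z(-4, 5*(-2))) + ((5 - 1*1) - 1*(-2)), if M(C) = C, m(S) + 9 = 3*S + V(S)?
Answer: 812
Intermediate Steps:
m(S) = -12 + 3*S (m(S) = -9 + (3*S - 3) = -9 + (-3 + 3*S) = -12 + 3*S)
z(l, G) = -8 + G + 3*l (z(l, G) = 2 + (((-12 + 3*l) + G) + 2) = 2 + ((-12 + G + 3*l) + 2) = 2 + (-10 + G + 3*l) = -8 + G + 3*l)
26*M(1 - z(-4, 5*(-2))) + ((5 - 1*1) - 1*(-2)) = 26*(1 - (-8 + 5*(-2) + 3*(-4))) + ((5 - 1*1) - 1*(-2)) = 26*(1 - (-8 - 10 - 12)) + ((5 - 1) + 2) = 26*(1 - 1*(-30)) + (4 + 2) = 26*(1 + 30) + 6 = 26*31 + 6 = 806 + 6 = 812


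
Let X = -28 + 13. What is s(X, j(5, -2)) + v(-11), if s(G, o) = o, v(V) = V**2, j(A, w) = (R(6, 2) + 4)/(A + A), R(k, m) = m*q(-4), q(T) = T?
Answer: 603/5 ≈ 120.60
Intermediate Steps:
R(k, m) = -4*m (R(k, m) = m*(-4) = -4*m)
j(A, w) = -2/A (j(A, w) = (-4*2 + 4)/(A + A) = (-8 + 4)/((2*A)) = -2/A)
X = -15
s(X, j(5, -2)) + v(-11) = -2/5 + (-11)**2 = -2*1/5 + 121 = -2/5 + 121 = 603/5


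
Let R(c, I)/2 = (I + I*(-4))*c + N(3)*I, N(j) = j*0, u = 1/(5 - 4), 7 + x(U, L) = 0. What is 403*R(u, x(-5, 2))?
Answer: 16926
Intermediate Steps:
x(U, L) = -7 (x(U, L) = -7 + 0 = -7)
u = 1 (u = 1/1 = 1)
N(j) = 0
R(c, I) = -6*I*c (R(c, I) = 2*((I + I*(-4))*c + 0*I) = 2*((I - 4*I)*c + 0) = 2*((-3*I)*c + 0) = 2*(-3*I*c + 0) = 2*(-3*I*c) = -6*I*c)
403*R(u, x(-5, 2)) = 403*(-6*(-7)*1) = 403*42 = 16926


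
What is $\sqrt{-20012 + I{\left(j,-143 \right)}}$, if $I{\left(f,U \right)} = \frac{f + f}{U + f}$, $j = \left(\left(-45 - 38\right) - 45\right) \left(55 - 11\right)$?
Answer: $\frac{2 i \sqrt{55152699}}{105} \approx 141.46 i$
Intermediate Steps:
$j = -5632$ ($j = \left(\left(-45 - 38\right) - 45\right) 44 = \left(-83 - 45\right) 44 = \left(-128\right) 44 = -5632$)
$I{\left(f,U \right)} = \frac{2 f}{U + f}$
$\sqrt{-20012 + I{\left(j,-143 \right)}} = \sqrt{-20012 + 2 \left(-5632\right) \frac{1}{-143 - 5632}} = \sqrt{-20012 + 2 \left(-5632\right) \frac{1}{-5775}} = \sqrt{-20012 + 2 \left(-5632\right) \left(- \frac{1}{5775}\right)} = \sqrt{-20012 + \frac{1024}{525}} = \sqrt{- \frac{10505276}{525}} = \frac{2 i \sqrt{55152699}}{105}$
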